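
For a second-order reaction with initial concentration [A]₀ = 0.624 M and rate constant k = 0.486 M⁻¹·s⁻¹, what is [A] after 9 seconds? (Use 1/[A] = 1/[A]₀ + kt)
0.1673 M

1/[A] = 1/[A]₀ + k·t = 1/0.624 + (0.486)·(9) = 1.6026 + 4.3740 = 5.9766
[A] = 1/5.9766 = 0.1673 M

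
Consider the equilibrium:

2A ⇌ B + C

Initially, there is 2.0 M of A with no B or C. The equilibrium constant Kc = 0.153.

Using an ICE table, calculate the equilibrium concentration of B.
[B] = 0.439 M

ICE: [A] = 2.0 − 2x, [B] = [C] = x.
Kc = x²/(2.0 − 2x)² = 0.153 ⇒ √Kc = x/(2.0 − 2x).
x = √0.153·2.0/(1 + 2√0.153) = 0.39115·2.0/1.7823 = 0.43893.
[B] = x = 0.439 M.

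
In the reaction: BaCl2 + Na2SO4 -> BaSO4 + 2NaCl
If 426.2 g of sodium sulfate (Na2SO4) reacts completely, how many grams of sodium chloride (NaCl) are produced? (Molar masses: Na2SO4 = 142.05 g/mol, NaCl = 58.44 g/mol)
Moles of Na2SO4 = 426.2 g ÷ 142.05 g/mol = 3.00035 mol
Mole ratio: 2 mol NaCl / 1 mol Na2SO4
Moles of NaCl = 3.00035 × (2/1) = 6.0007 mol
Mass of NaCl = 6.0007 mol × 58.44 g/mol = 350.7 g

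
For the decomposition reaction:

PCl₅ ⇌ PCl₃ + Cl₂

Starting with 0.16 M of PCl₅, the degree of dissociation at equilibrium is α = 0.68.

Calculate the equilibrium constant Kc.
K_c = 0.2312

x = α·[A]₀ = 0.68 × 0.16 = 0.1088 M dissociated.
At eq: [PCl₅] = 0.16 − 0.1088 = 0.0512 M; [PCl₃] = [Cl₂] = x = 0.1088 M.
Kc = [PCl₃][Cl₂]/[PCl₅] = (0.1088)²/0.0512 = 0.2312.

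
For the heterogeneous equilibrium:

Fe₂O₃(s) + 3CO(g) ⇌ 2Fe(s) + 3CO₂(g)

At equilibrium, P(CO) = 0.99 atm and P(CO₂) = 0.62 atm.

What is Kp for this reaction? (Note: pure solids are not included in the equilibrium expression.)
K_p = 0.246

Solids (Fe₂O₃, Fe) are excluded.
Kp = P(CO₂)³/P(CO)³ = (0.62)³/(0.99)³ = 0.2383/0.9703 = 0.246.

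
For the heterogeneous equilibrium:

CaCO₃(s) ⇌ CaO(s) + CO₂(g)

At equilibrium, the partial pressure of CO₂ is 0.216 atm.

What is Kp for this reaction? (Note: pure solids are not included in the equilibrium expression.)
K_p = 0.216

Solids (CaCO₃, CaO) have activity 1 and are excluded.
Kp = P(CO₂) = 0.216.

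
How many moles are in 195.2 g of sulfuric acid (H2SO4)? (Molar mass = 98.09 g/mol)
Moles = 195.2 g ÷ 98.09 g/mol = 1.99 mol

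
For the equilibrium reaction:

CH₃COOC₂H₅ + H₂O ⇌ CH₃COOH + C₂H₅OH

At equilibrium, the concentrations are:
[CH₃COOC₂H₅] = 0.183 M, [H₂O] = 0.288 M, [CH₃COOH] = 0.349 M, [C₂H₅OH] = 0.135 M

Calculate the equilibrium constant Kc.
K_c = 0.8940

Kc = ([CH₃COOH] × [C₂H₅OH]) / ([CH₃COOC₂H₅] × [H₂O])
   = ((0.349)·(0.135)) / ((0.183)·(0.288))
   = 0.047115 / 0.052704 = 0.8940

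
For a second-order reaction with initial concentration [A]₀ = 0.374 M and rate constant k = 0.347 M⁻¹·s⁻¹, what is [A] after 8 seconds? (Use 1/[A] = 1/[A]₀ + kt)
0.1835 M

1/[A] = 1/[A]₀ + k·t = 1/0.374 + (0.347)·(8) = 2.6738 + 2.7760 = 5.4498
[A] = 1/5.4498 = 0.1835 M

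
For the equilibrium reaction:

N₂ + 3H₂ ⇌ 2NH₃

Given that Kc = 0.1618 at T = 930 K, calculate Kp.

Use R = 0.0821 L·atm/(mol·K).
K_p = 2.78e-05

Δn = (moles gaseous products) − (moles gaseous reactants) = -2
T = 930 K; RT = 0.0821 × 930 = 76.353
Kp = Kc·(RT)^Δn = 0.1618 × (76.353)^-2 = 0.1618 × 0.000171533 = 2.78e-05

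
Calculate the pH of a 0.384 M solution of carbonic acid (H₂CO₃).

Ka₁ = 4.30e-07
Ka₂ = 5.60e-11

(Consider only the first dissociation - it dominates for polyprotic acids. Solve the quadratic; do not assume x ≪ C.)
pH = 3.39

x² + Ka₁·x − Ka₁·C = 0 with Ka₁ = 4.30e-07, C = 0.384.
x = (−Ka₁ + √(Ka₁² + 4·Ka₁·C))/2 = 4.0613e-04 M, so pH = 3.39.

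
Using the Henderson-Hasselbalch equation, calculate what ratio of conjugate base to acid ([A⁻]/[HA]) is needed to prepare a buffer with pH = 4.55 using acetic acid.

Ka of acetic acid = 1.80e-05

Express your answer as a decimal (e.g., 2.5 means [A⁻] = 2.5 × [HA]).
[A⁻]/[HA] = 0.639

pKa = −log(1.80e-05) = 4.7447. pH = pKa + log([A⁻]/[HA]). 4.55 = 4.7447 + log(ratio). log(ratio) = 4.55 − 4.7447 = -0.1947. ratio = 10^(-0.1947) = 0.639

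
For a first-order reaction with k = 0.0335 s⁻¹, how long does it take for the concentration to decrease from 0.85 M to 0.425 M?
20.69 s

From ln[A] = ln[A]₀ - k·t: t = ln([A]₀/[A])/k = ln(0.85/0.425)/0.0335 = ln(2.0000)/0.0335 = 0.6931/0.0335 = 20.69 s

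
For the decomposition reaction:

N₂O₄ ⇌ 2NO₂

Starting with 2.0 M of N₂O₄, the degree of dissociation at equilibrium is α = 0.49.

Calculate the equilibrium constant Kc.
K_c = 3.7663

x = α·[A]₀ = 0.49 × 2.0 = 0.98 M dissociated.
At eq: [N₂O₄] = 2.0 − 0.98 = 1.02 M; [NO₂] = 2x = 1.96 M.
Kc = [NO₂]²/[N₂O₄] = (1.96)²/1.02 = 3.766.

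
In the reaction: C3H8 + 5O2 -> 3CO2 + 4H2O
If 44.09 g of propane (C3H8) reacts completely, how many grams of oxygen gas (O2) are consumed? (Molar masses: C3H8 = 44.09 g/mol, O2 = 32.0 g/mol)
Moles of C3H8 = 44.09 g ÷ 44.09 g/mol = 1 mol
Mole ratio: 5 mol O2 / 1 mol C3H8
Moles of O2 = 1 × (5/1) = 5 mol
Mass of O2 = 5 mol × 32.0 g/mol = 160 g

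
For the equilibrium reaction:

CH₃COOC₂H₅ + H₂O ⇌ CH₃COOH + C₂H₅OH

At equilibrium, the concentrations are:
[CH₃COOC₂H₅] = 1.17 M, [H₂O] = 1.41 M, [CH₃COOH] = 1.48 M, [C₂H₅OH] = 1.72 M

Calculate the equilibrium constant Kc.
K_c = 1.5431

Kc = ([CH₃COOH] × [C₂H₅OH]) / ([CH₃COOC₂H₅] × [H₂O])
   = ((1.48)·(1.72)) / ((1.17)·(1.41))
   = 2.5456 / 1.6497 = 1.5431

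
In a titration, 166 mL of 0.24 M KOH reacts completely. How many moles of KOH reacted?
Moles = Molarity × Volume (L)
Moles = 0.24 M × 0.166 L = 0.03984 mol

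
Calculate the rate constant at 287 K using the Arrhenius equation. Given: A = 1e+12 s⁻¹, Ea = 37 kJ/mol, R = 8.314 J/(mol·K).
1.84e+05 s⁻¹

k = A·exp(-Ea/(R·T)) = 1e+12·exp(-37000/(8.314·287)) = 1e+12·exp(-15.5064) = 1e+12·1.8436e-07 = 1.84e+05 s⁻¹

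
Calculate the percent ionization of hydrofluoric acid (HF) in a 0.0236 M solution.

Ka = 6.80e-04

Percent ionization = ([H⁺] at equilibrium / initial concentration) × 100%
Percent ionization = 15.6%

Let x = [H⁺]. Ka = x²/(C - x) ⇒ x² + (6.80e-04)x - (6.80e-04)(0.0236) = 0. x = 3.6804e-03. Percent = (3.6804e-03/0.0236) × 100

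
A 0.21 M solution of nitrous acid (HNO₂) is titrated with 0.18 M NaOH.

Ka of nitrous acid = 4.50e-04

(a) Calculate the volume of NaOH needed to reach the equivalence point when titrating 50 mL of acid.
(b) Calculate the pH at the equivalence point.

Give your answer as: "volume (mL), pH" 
V = 58.3 mL, pH = 8.17

(a) At equivalence: moles acid = moles base.
moles acid = 0.21 × 0.05 = 0.0105 mol; V_NaOH = 0.0105/0.18 = 0.05833 L = 58.3 mL.
(b) At equivalence, all acid → conjugate base A⁻ at [A⁻] = 0.0105/0.1083 = 0.09692 M.
Kb = Kw/Ka = 1.0e-14/4.50e-04 = 2.222e-11; [OH⁻] = √(Kb·[A⁻]) = 1.468e-06; pOH = 5.83; pH = 14 − pOH = 8.17.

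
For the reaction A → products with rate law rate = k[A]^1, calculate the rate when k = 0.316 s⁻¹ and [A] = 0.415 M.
0.1311 M/s

rate = k·[A]^1 = 0.316·(0.415)^1 = 0.316·0.415 = 0.1311 M/s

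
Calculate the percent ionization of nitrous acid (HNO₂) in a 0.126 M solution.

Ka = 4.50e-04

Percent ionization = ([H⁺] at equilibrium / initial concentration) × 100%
Percent ionization = 5.8%

Let x = [H⁺]. Ka = x²/(C - x) ⇒ x² + (4.50e-04)x - (4.50e-04)(0.126) = 0. x = 7.3083e-03. Percent = (7.3083e-03/0.126) × 100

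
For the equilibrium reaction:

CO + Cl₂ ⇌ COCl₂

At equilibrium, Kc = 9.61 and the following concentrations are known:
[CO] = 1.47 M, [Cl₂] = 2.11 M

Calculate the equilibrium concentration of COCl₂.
[COCl₂] = 29.8073 M

Kc = ([COCl₂]) / ([CO] × [Cl₂]) = 9.61
[COCl₂]^1 = Kc · (reactant terms)/(other product terms) = 9.61 · 3.1017 / 1 = 29.807
[COCl₂] = 29.8073 M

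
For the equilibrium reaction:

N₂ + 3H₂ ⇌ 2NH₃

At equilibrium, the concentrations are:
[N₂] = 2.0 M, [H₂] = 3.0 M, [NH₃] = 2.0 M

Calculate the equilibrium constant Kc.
K_c = 0.0741

Kc = ([NH₃]^2) / ([N₂] × [H₂]^3)
   = ((2.0)^2) / ((2.0)·(3.0)^3)
   = 4 / 54 = 0.0741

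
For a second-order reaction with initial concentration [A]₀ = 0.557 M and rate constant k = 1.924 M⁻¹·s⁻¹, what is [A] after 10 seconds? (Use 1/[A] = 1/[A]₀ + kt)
0.0475 M

1/[A] = 1/[A]₀ + k·t = 1/0.557 + (1.924)·(10) = 1.7953 + 19.2400 = 21.0353
[A] = 1/21.0353 = 0.0475 M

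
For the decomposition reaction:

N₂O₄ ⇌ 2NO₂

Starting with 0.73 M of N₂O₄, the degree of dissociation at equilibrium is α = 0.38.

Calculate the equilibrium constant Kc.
K_c = 0.6801

x = α·[A]₀ = 0.38 × 0.73 = 0.2774 M dissociated.
At eq: [N₂O₄] = 0.73 − 0.2774 = 0.4526 M; [NO₂] = 2x = 0.5548 M.
Kc = [NO₂]²/[N₂O₄] = (0.5548)²/0.4526 = 0.6801.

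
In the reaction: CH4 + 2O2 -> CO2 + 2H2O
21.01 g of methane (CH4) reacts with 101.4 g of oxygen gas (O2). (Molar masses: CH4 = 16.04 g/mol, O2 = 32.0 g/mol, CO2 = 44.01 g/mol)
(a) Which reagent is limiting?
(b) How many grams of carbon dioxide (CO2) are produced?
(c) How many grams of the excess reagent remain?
(a) CH4, (b) 57.65 g, (c) 17.57 g

Moles of CH4 = 21.01 g ÷ 16.04 g/mol = 1.30985 mol
Moles of O2 = 101.4 g ÷ 32.0 g/mol = 3.16875 mol
Moles ÷ coefficient: CH4: 1.30985/1 = 1.31, O2: 3.16875/2 = 1.584
(a) CH4 has the smaller value, so CH4 is the limiting reagent.
(b) Moles of CO2 = 1.30985 mol CH4 × (1/1) = 1.30985 mol; mass = 1.30985 mol × 44.01 g/mol = 57.65 g
(c) O2 consumed = 1.30985 × (2/1) = 2.6197 mol; remaining = 3.16875 − 2.6197 = 0.549049 mol; mass = 0.549049 mol × 32.0 g/mol = 17.57 g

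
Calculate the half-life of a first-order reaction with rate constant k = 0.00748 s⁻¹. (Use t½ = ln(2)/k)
92.67 s

t½ = ln(2)/k = 0.6931/0.00748 = 92.67 s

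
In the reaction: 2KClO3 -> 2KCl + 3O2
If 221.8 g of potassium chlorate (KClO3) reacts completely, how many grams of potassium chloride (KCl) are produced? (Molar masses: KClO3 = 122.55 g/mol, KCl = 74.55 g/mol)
Moles of KClO3 = 221.8 g ÷ 122.55 g/mol = 1.80987 mol
Mole ratio: 2 mol KCl / 2 mol KClO3
Moles of KCl = 1.80987 × (2/2) = 1.80987 mol
Mass of KCl = 1.80987 mol × 74.55 g/mol = 134.9 g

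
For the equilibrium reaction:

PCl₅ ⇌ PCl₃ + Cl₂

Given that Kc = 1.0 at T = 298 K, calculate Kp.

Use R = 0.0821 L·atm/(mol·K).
K_p = 24.4658

Δn = (moles gaseous products) − (moles gaseous reactants) = 1
T = 298 K; RT = 0.0821 × 298 = 24.4658
Kp = Kc·(RT)^Δn = 1.0 × (24.4658)^1 = 1.0 × 24.4658 = 24.4658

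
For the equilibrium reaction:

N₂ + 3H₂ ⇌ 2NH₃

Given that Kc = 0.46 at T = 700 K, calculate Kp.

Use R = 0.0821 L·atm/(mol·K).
K_p = 1.39e-04

Δn = (moles gaseous products) − (moles gaseous reactants) = -2
T = 700 K; RT = 0.0821 × 700 = 57.47
Kp = Kc·(RT)^Δn = 0.46 × (57.47)^-2 = 0.46 × 0.000302773 = 1.39e-04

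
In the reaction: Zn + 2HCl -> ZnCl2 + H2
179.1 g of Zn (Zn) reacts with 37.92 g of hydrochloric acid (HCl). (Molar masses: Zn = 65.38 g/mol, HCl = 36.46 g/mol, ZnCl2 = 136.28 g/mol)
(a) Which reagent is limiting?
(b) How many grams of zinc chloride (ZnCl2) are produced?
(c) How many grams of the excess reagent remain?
(a) HCl, (b) 70.87 g, (c) 145.1 g

Moles of Zn = 179.1 g ÷ 65.38 g/mol = 2.73937 mol
Moles of HCl = 37.92 g ÷ 36.46 g/mol = 1.04004 mol
Moles ÷ coefficient: Zn: 2.73937/1 = 2.739, HCl: 1.04004/2 = 0.52
(a) HCl has the smaller value, so HCl is the limiting reagent.
(b) Moles of ZnCl2 = 1.04004 mol HCl × (1/2) = 0.520022 mol; mass = 0.520022 mol × 136.28 g/mol = 70.87 g
(c) Zn consumed = 1.04004 × (1/2) = 0.520022 mol; remaining = 2.73937 − 0.520022 = 2.21935 mol; mass = 2.21935 mol × 65.38 g/mol = 145.1 g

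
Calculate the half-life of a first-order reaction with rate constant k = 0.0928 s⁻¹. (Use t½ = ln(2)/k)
7.47 s

t½ = ln(2)/k = 0.6931/0.0928 = 7.47 s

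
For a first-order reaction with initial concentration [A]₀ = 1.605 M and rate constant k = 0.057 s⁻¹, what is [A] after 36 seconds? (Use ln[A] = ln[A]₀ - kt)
0.2062 M

ln[A] = ln[A]₀ - k·t = ln(1.605) - (0.057)·(36) = 0.4731 - 2.0520 = -1.5789
[A] = e^(-1.5789) = 0.2062 M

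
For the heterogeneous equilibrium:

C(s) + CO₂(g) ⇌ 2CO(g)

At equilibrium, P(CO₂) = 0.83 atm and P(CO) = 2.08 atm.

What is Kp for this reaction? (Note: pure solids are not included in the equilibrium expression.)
K_p = 5.213

Solid C is excluded.
Kp = P(CO)²/P(CO₂) = (2.08)²/0.83 = 4.326/0.83 = 5.213.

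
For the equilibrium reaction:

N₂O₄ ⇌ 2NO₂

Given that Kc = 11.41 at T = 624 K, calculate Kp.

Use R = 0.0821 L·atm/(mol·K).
K_p = 584.5389

Δn = (moles gaseous products) − (moles gaseous reactants) = 1
T = 624 K; RT = 0.0821 × 624 = 51.2304
Kp = Kc·(RT)^Δn = 11.41 × (51.2304)^1 = 11.41 × 51.2304 = 584.5389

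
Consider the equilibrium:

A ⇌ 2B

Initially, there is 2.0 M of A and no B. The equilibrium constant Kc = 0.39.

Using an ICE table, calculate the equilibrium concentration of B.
[B] = 0.791 M

ICE: [A] = 2.0 − x, [B] = 2x.
Kc = (2x)²/(2.0 − x) = 0.39 ⇒ 4x² + 0.39x − 0.78 = 0.
x = (−0.39 + √(0.39² + 4·4·0.78))/(2·4) = (−0.39 + √12.632)/8 = 0.39552.
[B] = 2x = 0.791 M.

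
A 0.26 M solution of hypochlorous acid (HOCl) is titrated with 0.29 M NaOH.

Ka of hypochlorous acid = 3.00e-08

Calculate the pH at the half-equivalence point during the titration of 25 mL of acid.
pH = pKa = 7.52

At the half-equivalence point, [HA] = [A⁻], so by Henderson–Hasselbalch pH = pKa + log(1) = pKa.
pKa = −log(3.00e-08) = 7.52.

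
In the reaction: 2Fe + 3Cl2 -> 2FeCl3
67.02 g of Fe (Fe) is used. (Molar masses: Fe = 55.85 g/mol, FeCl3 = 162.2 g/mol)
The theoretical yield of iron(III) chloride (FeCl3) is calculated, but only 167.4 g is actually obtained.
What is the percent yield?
Moles of Fe = 67.02 g ÷ 55.85 g/mol = 1.2 mol
Mole ratio: 2 mol FeCl3 / 2 mol Fe
Moles of FeCl3 = 1.2 × (2/2) = 1.2 mol
Theoretical yield = 1.2 mol × 162.2 g/mol = 194.64 g
Actual yield = 167.4 g
Percent yield = (167.4 / 194.64) × 100% = 86.0%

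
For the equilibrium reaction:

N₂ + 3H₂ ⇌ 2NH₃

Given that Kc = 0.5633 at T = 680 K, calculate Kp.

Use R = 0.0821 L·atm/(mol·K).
K_p = 1.81e-04

Δn = (moles gaseous products) − (moles gaseous reactants) = -2
T = 680 K; RT = 0.0821 × 680 = 55.828
Kp = Kc·(RT)^Δn = 0.5633 × (55.828)^-2 = 0.5633 × 0.000320845 = 1.81e-04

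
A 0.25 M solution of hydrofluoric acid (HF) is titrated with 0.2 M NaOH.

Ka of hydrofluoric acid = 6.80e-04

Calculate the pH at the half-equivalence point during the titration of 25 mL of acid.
pH = pKa = 3.17

At the half-equivalence point, [HA] = [A⁻], so by Henderson–Hasselbalch pH = pKa + log(1) = pKa.
pKa = −log(6.80e-04) = 3.17.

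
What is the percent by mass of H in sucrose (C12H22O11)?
Mass of H in formula = 1.008 × 22 = 22.176 g/mol
Molar mass = 342.3 g/mol
% H = (22.176/342.3) × 100% = 6.48%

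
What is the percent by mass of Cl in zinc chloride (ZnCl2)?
Mass of Cl in formula = 35.45 × 2 = 70.9 g/mol
Molar mass = 136.28 g/mol
% Cl = (70.9/136.28) × 100% = 52.03%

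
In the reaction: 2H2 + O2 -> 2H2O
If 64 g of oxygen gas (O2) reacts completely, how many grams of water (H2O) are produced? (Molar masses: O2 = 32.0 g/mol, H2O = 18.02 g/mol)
Moles of O2 = 64 g ÷ 32.0 g/mol = 2 mol
Mole ratio: 2 mol H2O / 1 mol O2
Moles of H2O = 2 × (2/1) = 4 mol
Mass of H2O = 4 mol × 18.02 g/mol = 72.08 g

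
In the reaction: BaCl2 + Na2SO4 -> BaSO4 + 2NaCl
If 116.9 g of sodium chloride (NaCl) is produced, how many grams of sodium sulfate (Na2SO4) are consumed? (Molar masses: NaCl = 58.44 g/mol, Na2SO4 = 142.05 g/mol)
Moles of NaCl = 116.9 g ÷ 58.44 g/mol = 2.00034 mol
Mole ratio: 1 mol Na2SO4 / 2 mol NaCl
Moles of Na2SO4 = 2.00034 × (1/2) = 1.00017 mol
Mass of Na2SO4 = 1.00017 mol × 142.05 g/mol = 142.1 g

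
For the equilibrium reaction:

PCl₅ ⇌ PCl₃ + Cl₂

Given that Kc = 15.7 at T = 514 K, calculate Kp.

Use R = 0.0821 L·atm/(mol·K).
K_p = 662.5306

Δn = (moles gaseous products) − (moles gaseous reactants) = 1
T = 514 K; RT = 0.0821 × 514 = 42.1994
Kp = Kc·(RT)^Δn = 15.7 × (42.1994)^1 = 15.7 × 42.1994 = 662.5306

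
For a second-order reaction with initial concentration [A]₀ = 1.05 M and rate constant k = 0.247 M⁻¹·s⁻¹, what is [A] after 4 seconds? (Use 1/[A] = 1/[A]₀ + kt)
0.5154 M

1/[A] = 1/[A]₀ + k·t = 1/1.05 + (0.247)·(4) = 0.9524 + 0.9880 = 1.9404
[A] = 1/1.9404 = 0.5154 M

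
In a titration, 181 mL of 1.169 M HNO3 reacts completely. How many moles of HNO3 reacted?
Moles = Molarity × Volume (L)
Moles = 1.169 M × 0.181 L = 0.2116 mol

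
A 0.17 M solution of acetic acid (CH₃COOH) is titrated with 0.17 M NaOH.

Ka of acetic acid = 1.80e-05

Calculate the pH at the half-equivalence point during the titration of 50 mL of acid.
pH = pKa = 4.74

At the half-equivalence point, [HA] = [A⁻], so by Henderson–Hasselbalch pH = pKa + log(1) = pKa.
pKa = −log(1.80e-05) = 4.74.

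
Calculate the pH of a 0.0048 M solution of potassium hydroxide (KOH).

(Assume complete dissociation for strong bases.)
pH = 11.68

[OH⁻] = 0.0048 M for strong base. pOH = -log[OH⁻] = 2.32, pH = 14 - pOH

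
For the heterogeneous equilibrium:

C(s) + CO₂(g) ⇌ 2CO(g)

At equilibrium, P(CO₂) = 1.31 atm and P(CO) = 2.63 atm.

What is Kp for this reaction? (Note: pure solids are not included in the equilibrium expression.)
K_p = 5.280

Solid C is excluded.
Kp = P(CO)²/P(CO₂) = (2.63)²/1.31 = 6.917/1.31 = 5.280.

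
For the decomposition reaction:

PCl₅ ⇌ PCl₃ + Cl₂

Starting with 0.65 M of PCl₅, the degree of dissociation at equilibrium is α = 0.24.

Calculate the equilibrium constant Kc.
K_c = 0.0493

x = α·[A]₀ = 0.24 × 0.65 = 0.156 M dissociated.
At eq: [PCl₅] = 0.65 − 0.156 = 0.494 M; [PCl₃] = [Cl₂] = x = 0.156 M.
Kc = [PCl₃][Cl₂]/[PCl₅] = (0.156)²/0.494 = 0.04926.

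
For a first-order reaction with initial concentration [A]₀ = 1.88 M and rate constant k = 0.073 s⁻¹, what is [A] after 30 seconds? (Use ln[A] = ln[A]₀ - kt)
0.2104 M

ln[A] = ln[A]₀ - k·t = ln(1.88) - (0.073)·(30) = 0.6313 - 2.1900 = -1.5587
[A] = e^(-1.5587) = 0.2104 M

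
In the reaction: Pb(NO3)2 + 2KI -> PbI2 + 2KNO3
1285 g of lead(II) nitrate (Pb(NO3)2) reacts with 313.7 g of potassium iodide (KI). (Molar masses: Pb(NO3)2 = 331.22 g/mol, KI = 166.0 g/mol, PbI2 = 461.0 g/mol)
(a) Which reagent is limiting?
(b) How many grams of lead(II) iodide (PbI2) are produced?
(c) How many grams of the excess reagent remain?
(a) KI, (b) 435.6 g, (c) 972 g

Moles of Pb(NO3)2 = 1285 g ÷ 331.22 g/mol = 3.8796 mol
Moles of KI = 313.7 g ÷ 166.0 g/mol = 1.88976 mol
Moles ÷ coefficient: Pb(NO3)2: 3.8796/1 = 3.88, KI: 1.88976/2 = 0.9449
(a) KI has the smaller value, so KI is the limiting reagent.
(b) Moles of PbI2 = 1.88976 mol KI × (1/2) = 0.94488 mol; mass = 0.94488 mol × 461.0 g/mol = 435.6 g
(c) Pb(NO3)2 consumed = 1.88976 × (1/2) = 0.94488 mol; remaining = 3.8796 − 0.94488 = 2.93472 mol; mass = 2.93472 mol × 331.22 g/mol = 972 g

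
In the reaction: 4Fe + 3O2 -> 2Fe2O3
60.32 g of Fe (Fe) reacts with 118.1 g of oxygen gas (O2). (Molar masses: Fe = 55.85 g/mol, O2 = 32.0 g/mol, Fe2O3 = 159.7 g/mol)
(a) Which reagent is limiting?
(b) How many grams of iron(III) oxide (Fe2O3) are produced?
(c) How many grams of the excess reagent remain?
(a) Fe, (b) 86.24 g, (c) 92.18 g

Moles of Fe = 60.32 g ÷ 55.85 g/mol = 1.08004 mol
Moles of O2 = 118.1 g ÷ 32.0 g/mol = 3.69062 mol
Moles ÷ coefficient: Fe: 1.08004/4 = 0.27, O2: 3.69062/3 = 1.23
(a) Fe has the smaller value, so Fe is the limiting reagent.
(b) Moles of Fe2O3 = 1.08004 mol Fe × (2/4) = 0.540018 mol; mass = 0.540018 mol × 159.7 g/mol = 86.24 g
(c) O2 consumed = 1.08004 × (3/4) = 0.810027 mol; remaining = 3.69062 − 0.810027 = 2.8806 mol; mass = 2.8806 mol × 32.0 g/mol = 92.18 g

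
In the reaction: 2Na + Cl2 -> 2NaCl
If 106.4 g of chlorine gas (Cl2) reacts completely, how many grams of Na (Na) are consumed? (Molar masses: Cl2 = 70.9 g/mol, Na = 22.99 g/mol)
Moles of Cl2 = 106.4 g ÷ 70.9 g/mol = 1.50071 mol
Mole ratio: 2 mol Na / 1 mol Cl2
Moles of Na = 1.50071 × (2/1) = 3.00141 mol
Mass of Na = 3.00141 mol × 22.99 g/mol = 69 g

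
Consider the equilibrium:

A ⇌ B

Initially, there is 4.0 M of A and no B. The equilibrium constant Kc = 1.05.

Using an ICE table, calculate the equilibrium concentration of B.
[B] = 2.049 M

ICE: [A] = 4.0 − x, [B] = x.
Kc = x/(4.0 − x) = 1.05 ⇒ x = 1.05·4.0/(1 + 1.05) = 4.2/2.05 = 2.049.
[B] = x = 2.049 M.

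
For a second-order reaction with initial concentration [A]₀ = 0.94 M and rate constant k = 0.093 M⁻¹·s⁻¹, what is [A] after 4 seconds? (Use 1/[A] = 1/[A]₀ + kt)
0.6965 M

1/[A] = 1/[A]₀ + k·t = 1/0.94 + (0.093)·(4) = 1.0638 + 0.3720 = 1.4358
[A] = 1/1.4358 = 0.6965 M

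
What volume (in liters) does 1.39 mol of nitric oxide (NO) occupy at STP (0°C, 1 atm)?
At STP, 1 mol of gas occupies 22.4 L
Volume = 1.39 mol × 22.4 L/mol = 31.14 L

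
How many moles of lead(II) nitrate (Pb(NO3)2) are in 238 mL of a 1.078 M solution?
Moles = Molarity × Volume (L)
Moles = 1.078 M × 0.238 L = 0.2566 mol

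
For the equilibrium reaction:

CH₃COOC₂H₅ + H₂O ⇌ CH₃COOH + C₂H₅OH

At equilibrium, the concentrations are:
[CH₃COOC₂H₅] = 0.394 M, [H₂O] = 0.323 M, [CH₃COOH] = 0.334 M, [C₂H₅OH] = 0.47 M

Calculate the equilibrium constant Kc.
K_c = 1.2335

Kc = ([CH₃COOH] × [C₂H₅OH]) / ([CH₃COOC₂H₅] × [H₂O])
   = ((0.334)·(0.47)) / ((0.394)·(0.323))
   = 0.15698 / 0.12726 = 1.2335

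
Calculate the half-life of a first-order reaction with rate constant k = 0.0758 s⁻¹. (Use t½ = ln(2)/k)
9.14 s

t½ = ln(2)/k = 0.6931/0.0758 = 9.14 s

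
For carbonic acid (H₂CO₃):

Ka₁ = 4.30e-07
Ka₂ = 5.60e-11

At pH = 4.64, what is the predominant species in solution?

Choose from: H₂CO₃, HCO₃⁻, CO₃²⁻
H₂CO₃

pKa1 = 6.37, pKa2 = 10.25. Each pKa is the crossover between adjacent species; pH = 4.64 lies in the region where H₂CO₃ predominates.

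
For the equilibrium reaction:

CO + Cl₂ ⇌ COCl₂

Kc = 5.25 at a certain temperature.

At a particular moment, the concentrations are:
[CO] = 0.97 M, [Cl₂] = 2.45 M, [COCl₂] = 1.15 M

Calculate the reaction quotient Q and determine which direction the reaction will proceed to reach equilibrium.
Q = 0.484, Q < K, reaction proceeds forward (toward products)

Q = ([COCl₂]) / ([CO] × [Cl₂])
  = ((1.15)) / ((0.97)·(2.45)) = 1.15/2.3765 = 0.4839
Since Q = 0.4839 < Kc = 5.25, the reaction proceeds forward (toward products) to reach equilibrium.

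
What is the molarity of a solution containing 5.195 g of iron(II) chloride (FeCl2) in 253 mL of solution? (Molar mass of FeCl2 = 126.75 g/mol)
Moles of FeCl2 = 5.195 g ÷ 126.75 g/mol = 0.0409862 mol
Volume = 253 mL = 0.253 L
Molarity = 0.0409862 mol ÷ 0.253 L = 0.162 M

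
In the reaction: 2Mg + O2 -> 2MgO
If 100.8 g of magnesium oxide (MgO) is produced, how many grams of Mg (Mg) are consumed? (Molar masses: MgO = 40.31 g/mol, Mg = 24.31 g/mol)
Moles of MgO = 100.8 g ÷ 40.31 g/mol = 2.50062 mol
Mole ratio: 2 mol Mg / 2 mol MgO
Moles of Mg = 2.50062 × (2/2) = 2.50062 mol
Mass of Mg = 2.50062 mol × 24.31 g/mol = 60.79 g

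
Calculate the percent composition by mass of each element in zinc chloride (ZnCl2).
Zn: 47.97%, Cl: 52.03%

Molar mass of ZnCl2 = 136.28 g/mol
% Zn = (1 × 65.38) / 136.28 × 100% = 65.38 / 136.28 × 100% = 47.97%
% Cl = (2 × 35.45) / 136.28 × 100% = 70.9 / 136.28 × 100% = 52.03%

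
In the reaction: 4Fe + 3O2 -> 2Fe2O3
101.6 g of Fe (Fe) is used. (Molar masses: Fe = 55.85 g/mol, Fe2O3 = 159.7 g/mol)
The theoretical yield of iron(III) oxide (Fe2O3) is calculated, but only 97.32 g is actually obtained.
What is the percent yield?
Moles of Fe = 101.6 g ÷ 55.85 g/mol = 1.81916 mol
Mole ratio: 2 mol Fe2O3 / 4 mol Fe
Moles of Fe2O3 = 1.81916 × (2/4) = 0.909579 mol
Theoretical yield = 0.909579 mol × 159.7 g/mol = 145.26 g
Actual yield = 97.32 g
Percent yield = (97.32 / 145.26) × 100% = 67.0%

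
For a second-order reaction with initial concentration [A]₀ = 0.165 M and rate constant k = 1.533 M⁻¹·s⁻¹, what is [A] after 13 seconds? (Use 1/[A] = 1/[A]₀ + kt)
0.0385 M

1/[A] = 1/[A]₀ + k·t = 1/0.165 + (1.533)·(13) = 6.0606 + 19.9290 = 25.9896
[A] = 1/25.9896 = 0.0385 M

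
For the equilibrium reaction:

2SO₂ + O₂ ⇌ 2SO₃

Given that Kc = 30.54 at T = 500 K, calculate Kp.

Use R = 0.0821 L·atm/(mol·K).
K_p = 0.7440

Δn = (moles gaseous products) − (moles gaseous reactants) = -1
T = 500 K; RT = 0.0821 × 500 = 41.05
Kp = Kc·(RT)^Δn = 30.54 × (41.05)^-1 = 30.54 × 0.0243605 = 0.7440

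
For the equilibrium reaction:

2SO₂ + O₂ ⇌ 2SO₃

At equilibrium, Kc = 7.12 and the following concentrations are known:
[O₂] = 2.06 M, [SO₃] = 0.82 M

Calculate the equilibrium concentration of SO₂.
[SO₂] = 0.2141 M

Kc = ([SO₃]^2) / ([SO₂]^2 × [O₂]) = 7.12
[SO₂]^2 = (product terms)/(Kc · other reactant terms) = 0.6724 / (7.12 · 2.06) = 0.045844
[SO₂] = (0.045844)^(1/2) = 0.2141 M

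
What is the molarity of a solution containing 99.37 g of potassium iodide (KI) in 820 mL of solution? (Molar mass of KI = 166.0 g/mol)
Moles of KI = 99.37 g ÷ 166.0 g/mol = 0.598614 mol
Volume = 820 mL = 0.82 L
Molarity = 0.598614 mol ÷ 0.82 L = 0.73 M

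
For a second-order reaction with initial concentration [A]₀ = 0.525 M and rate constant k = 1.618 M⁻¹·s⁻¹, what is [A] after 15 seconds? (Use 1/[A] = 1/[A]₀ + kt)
0.0382 M

1/[A] = 1/[A]₀ + k·t = 1/0.525 + (1.618)·(15) = 1.9048 + 24.2700 = 26.1748
[A] = 1/26.1748 = 0.0382 M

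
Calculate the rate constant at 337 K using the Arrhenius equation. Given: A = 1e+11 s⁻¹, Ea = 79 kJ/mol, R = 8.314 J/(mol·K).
5.68e-02 s⁻¹

k = A·exp(-Ea/(R·T)) = 1e+11·exp(-79000/(8.314·337)) = 1e+11·exp(-28.1960) = 1e+11·5.6838e-13 = 5.68e-02 s⁻¹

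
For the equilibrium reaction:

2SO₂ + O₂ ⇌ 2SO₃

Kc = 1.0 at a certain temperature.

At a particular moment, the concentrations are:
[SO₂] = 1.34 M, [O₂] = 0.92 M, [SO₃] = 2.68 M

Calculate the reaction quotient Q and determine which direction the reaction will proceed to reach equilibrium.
Q = 4.348, Q > K, reaction proceeds reverse (toward reactants)

Q = ([SO₃]^2) / ([SO₂]^2 × [O₂])
  = ((2.68)^2) / ((1.34)^2·(0.92)) = 7.1824/1.652 = 4.348
Since Q = 4.348 > Kc = 1.0, the reaction proceeds reverse (toward reactants) to reach equilibrium.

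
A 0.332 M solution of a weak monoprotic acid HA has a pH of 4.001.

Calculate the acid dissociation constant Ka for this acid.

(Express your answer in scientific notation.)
K_a = 3.00e-08

[H⁺] = 10^(−pH) = 10^(−4.001) = 9.977e-05 M. For HA ⇌ H⁺ + A⁻, Ka = x²/(C − x) = (9.977e-05)²/(0.332 − 9.977e-05) = 3.00e-08.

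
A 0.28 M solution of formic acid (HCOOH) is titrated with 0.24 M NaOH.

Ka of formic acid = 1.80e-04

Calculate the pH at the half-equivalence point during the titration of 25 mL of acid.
pH = pKa = 3.74

At the half-equivalence point, [HA] = [A⁻], so by Henderson–Hasselbalch pH = pKa + log(1) = pKa.
pKa = −log(1.80e-04) = 3.74.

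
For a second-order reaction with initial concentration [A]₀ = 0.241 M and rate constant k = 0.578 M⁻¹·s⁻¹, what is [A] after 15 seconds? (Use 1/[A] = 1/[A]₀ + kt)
0.0780 M

1/[A] = 1/[A]₀ + k·t = 1/0.241 + (0.578)·(15) = 4.1494 + 8.6700 = 12.8194
[A] = 1/12.8194 = 0.0780 M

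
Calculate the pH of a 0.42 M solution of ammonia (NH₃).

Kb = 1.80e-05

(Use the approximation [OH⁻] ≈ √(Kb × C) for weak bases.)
pH = 11.44

[OH⁻] = √(Kb × C) = √(1.80e-05 × 0.42) = 2.7495e-03. pOH = 2.56, pH = 14 - pOH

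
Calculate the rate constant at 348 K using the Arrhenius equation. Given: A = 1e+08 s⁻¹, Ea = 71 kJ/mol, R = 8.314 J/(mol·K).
2.20e-03 s⁻¹

k = A·exp(-Ea/(R·T)) = 1e+08·exp(-71000/(8.314·348)) = 1e+08·exp(-24.5397) = 1e+08·2.2006e-11 = 2.20e-03 s⁻¹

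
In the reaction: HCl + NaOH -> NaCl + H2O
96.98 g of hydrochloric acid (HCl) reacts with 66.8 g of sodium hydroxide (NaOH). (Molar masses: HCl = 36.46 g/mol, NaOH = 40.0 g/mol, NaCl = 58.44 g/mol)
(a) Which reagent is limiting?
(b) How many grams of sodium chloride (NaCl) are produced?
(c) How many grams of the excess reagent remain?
(a) NaOH, (b) 97.59 g, (c) 36.09 g

Moles of HCl = 96.98 g ÷ 36.46 g/mol = 2.6599 mol
Moles of NaOH = 66.8 g ÷ 40.0 g/mol = 1.67 mol
Moles ÷ coefficient: HCl: 2.6599/1 = 2.66, NaOH: 1.67/1 = 1.67
(a) NaOH has the smaller value, so NaOH is the limiting reagent.
(b) Moles of NaCl = 1.67 mol NaOH × (1/1) = 1.67 mol; mass = 1.67 mol × 58.44 g/mol = 97.59 g
(c) HCl consumed = 1.67 × (1/1) = 1.67 mol; remaining = 2.6599 − 1.67 = 0.989901 mol; mass = 0.989901 mol × 36.46 g/mol = 36.09 g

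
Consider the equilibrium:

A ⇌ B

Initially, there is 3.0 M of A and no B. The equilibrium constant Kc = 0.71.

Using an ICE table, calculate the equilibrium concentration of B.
[B] = 1.246 M

ICE: [A] = 3.0 − x, [B] = x.
Kc = x/(3.0 − x) = 0.71 ⇒ x = 0.71·3.0/(1 + 0.71) = 2.13/1.71 = 1.246.
[B] = x = 1.246 M.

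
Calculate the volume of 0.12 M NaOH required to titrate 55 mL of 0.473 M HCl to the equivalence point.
V_{base} = 216.8 mL

At equivalence: moles acid = moles base.
moles HCl = 0.473 M × 0.055 L = 0.026015 mol
V_NaOH = 0.026015 mol ÷ 0.12 M = 0.2168 L = 216.8 mL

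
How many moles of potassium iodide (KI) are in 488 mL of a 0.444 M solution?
Moles = Molarity × Volume (L)
Moles = 0.444 M × 0.488 L = 0.2167 mol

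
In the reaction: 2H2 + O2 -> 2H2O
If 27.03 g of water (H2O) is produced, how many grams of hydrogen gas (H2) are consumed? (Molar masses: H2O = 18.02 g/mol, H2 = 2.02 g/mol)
Moles of H2O = 27.03 g ÷ 18.02 g/mol = 1.5 mol
Mole ratio: 2 mol H2 / 2 mol H2O
Moles of H2 = 1.5 × (2/2) = 1.5 mol
Mass of H2 = 1.5 mol × 2.02 g/mol = 3.03 g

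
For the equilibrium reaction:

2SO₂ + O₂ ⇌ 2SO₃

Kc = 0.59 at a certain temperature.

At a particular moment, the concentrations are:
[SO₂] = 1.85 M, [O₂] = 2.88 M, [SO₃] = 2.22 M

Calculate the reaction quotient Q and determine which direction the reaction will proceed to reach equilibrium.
Q = 0.500, Q < K, reaction proceeds forward (toward products)

Q = ([SO₃]^2) / ([SO₂]^2 × [O₂])
  = ((2.22)^2) / ((1.85)^2·(2.88)) = 4.9284/9.8568 = 0.5
Since Q = 0.5 < Kc = 0.59, the reaction proceeds forward (toward products) to reach equilibrium.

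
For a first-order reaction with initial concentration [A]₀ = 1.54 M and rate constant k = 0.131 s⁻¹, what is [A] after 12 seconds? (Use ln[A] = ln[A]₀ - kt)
0.3197 M

ln[A] = ln[A]₀ - k·t = ln(1.54) - (0.131)·(12) = 0.4318 - 1.5720 = -1.1402
[A] = e^(-1.1402) = 0.3197 M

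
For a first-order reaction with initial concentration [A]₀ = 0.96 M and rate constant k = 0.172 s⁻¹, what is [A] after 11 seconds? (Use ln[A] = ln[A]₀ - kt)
0.1447 M

ln[A] = ln[A]₀ - k·t = ln(0.96) - (0.172)·(11) = -0.0408 - 1.8920 = -1.9328
[A] = e^(-1.9328) = 0.1447 M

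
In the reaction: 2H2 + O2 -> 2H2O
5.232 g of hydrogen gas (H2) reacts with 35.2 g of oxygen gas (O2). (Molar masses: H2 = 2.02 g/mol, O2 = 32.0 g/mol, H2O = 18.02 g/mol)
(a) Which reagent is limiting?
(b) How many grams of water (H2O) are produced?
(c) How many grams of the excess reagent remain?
(a) O2, (b) 39.64 g, (c) 0.788 g

Moles of H2 = 5.232 g ÷ 2.02 g/mol = 2.5901 mol
Moles of O2 = 35.2 g ÷ 32.0 g/mol = 1.1 mol
Moles ÷ coefficient: H2: 2.5901/2 = 1.295, O2: 1.1/1 = 1.1
(a) O2 has the smaller value, so O2 is the limiting reagent.
(b) Moles of H2O = 1.1 mol O2 × (2/1) = 2.2 mol; mass = 2.2 mol × 18.02 g/mol = 39.64 g
(c) H2 consumed = 1.1 × (2/1) = 2.2 mol; remaining = 2.5901 − 2.2 = 0.390099 mol; mass = 0.390099 mol × 2.02 g/mol = 0.788 g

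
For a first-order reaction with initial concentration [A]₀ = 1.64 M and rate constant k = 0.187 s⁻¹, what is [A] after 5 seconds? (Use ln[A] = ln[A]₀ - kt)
0.6438 M

ln[A] = ln[A]₀ - k·t = ln(1.64) - (0.187)·(5) = 0.4947 - 0.9350 = -0.4403
[A] = e^(-0.4403) = 0.6438 M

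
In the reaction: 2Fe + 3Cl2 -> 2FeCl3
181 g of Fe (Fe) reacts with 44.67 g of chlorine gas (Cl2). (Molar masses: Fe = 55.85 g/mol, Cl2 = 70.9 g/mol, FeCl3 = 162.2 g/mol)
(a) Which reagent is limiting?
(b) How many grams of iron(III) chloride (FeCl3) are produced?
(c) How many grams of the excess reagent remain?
(a) Cl2, (b) 68.13 g, (c) 157.5 g

Moles of Fe = 181 g ÷ 55.85 g/mol = 3.24082 mol
Moles of Cl2 = 44.67 g ÷ 70.9 g/mol = 0.630042 mol
Moles ÷ coefficient: Fe: 3.24082/2 = 1.62, Cl2: 0.630042/3 = 0.21
(a) Cl2 has the smaller value, so Cl2 is the limiting reagent.
(b) Moles of FeCl3 = 0.630042 mol Cl2 × (2/3) = 0.420028 mol; mass = 0.420028 mol × 162.2 g/mol = 68.13 g
(c) Fe consumed = 0.630042 × (2/3) = 0.420028 mol; remaining = 3.24082 − 0.420028 = 2.8208 mol; mass = 2.8208 mol × 55.85 g/mol = 157.5 g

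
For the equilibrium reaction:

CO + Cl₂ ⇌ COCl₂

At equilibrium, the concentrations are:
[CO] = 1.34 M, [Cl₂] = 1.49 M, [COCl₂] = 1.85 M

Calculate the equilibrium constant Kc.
K_c = 0.9266

Kc = ([COCl₂]) / ([CO] × [Cl₂])
   = ((1.85)) / ((1.34)·(1.49))
   = 1.85 / 1.9966 = 0.9266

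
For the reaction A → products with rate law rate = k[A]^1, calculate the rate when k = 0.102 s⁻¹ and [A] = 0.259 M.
0.02642 M/s

rate = k·[A]^1 = 0.102·(0.259)^1 = 0.102·0.259 = 0.02642 M/s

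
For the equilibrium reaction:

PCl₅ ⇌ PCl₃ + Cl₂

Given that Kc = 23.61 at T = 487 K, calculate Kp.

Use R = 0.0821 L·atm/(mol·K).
K_p = 943.9915

Δn = (moles gaseous products) − (moles gaseous reactants) = 1
T = 487 K; RT = 0.0821 × 487 = 39.9827
Kp = Kc·(RT)^Δn = 23.61 × (39.9827)^1 = 23.61 × 39.9827 = 943.9915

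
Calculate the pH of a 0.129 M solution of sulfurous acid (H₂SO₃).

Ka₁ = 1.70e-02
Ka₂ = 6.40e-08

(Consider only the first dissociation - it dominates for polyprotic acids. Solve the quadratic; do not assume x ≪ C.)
pH = 1.41

x² + Ka₁·x − Ka₁·C = 0 with Ka₁ = 1.70e-02, C = 0.129.
x = (−Ka₁ + √(Ka₁² + 4·Ka₁·C))/2 = 3.9095e-02 M, so pH = 1.41.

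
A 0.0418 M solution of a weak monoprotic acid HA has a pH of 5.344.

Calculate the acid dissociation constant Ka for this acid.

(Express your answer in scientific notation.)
K_a = 4.91e-10

[H⁺] = 10^(−pH) = 10^(−5.344) = 4.529e-06 M. For HA ⇌ H⁺ + A⁻, Ka = x²/(C − x) = (4.529e-06)²/(0.0418 − 4.529e-06) = 4.91e-10.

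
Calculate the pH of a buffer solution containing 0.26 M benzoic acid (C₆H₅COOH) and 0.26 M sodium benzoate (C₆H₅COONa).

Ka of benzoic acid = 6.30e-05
pH = 4.20

pKa = -log(6.30e-05) = 4.20. pH = pKa + log([A⁻]/[HA]) = 4.20 + log(0.26/0.26)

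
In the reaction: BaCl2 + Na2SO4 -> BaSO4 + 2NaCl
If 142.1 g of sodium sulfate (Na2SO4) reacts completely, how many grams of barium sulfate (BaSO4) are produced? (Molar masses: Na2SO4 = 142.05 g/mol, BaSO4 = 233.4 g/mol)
Moles of Na2SO4 = 142.1 g ÷ 142.05 g/mol = 1.00035 mol
Mole ratio: 1 mol BaSO4 / 1 mol Na2SO4
Moles of BaSO4 = 1.00035 × (1/1) = 1.00035 mol
Mass of BaSO4 = 1.00035 mol × 233.4 g/mol = 233.5 g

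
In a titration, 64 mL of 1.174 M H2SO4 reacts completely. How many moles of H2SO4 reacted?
Moles = Molarity × Volume (L)
Moles = 1.174 M × 0.064 L = 0.07514 mol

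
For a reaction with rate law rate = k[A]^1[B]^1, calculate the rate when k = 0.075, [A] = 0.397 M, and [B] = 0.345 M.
0.01027 M/s

rate = k·[A]^1·[B]^1 = 0.075·(0.397)^1·(0.345)^1 = 0.075·0.397·0.345 = 0.01027 M/s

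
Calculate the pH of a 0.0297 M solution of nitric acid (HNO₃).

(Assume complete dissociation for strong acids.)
pH = 1.53

[H⁺] = 0.0297 M for strong acid. pH = -log[H⁺] = -log(0.0297)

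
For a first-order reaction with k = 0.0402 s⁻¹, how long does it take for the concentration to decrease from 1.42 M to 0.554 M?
23.41 s

From ln[A] = ln[A]₀ - k·t: t = ln([A]₀/[A])/k = ln(1.42/0.554)/0.0402 = ln(2.5632)/0.0402 = 0.9412/0.0402 = 23.41 s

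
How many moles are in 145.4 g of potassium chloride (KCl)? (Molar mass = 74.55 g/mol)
Moles = 145.4 g ÷ 74.55 g/mol = 1.95 mol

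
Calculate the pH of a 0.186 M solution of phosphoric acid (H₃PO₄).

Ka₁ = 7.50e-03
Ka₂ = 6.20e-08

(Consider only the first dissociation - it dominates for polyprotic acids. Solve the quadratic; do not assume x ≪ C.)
pH = 1.47

x² + Ka₁·x − Ka₁·C = 0 with Ka₁ = 7.50e-03, C = 0.186.
x = (−Ka₁ + √(Ka₁² + 4·Ka₁·C))/2 = 3.3787e-02 M, so pH = 1.47.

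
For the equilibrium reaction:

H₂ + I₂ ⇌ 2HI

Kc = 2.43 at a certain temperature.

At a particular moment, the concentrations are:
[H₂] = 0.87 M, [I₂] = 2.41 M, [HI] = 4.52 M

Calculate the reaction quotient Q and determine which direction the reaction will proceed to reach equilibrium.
Q = 9.744, Q > K, reaction proceeds reverse (toward reactants)

Q = ([HI]^2) / ([H₂] × [I₂])
  = ((4.52)^2) / ((0.87)·(2.41)) = 20.43/2.0967 = 9.744
Since Q = 9.744 > Kc = 2.43, the reaction proceeds reverse (toward reactants) to reach equilibrium.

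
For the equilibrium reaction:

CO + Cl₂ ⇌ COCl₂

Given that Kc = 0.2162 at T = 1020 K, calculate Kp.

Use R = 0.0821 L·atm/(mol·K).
K_p = 0.0026

Δn = (moles gaseous products) − (moles gaseous reactants) = -1
T = 1020 K; RT = 0.0821 × 1020 = 83.742
Kp = Kc·(RT)^Δn = 0.2162 × (83.742)^-1 = 0.2162 × 0.0119414 = 0.0026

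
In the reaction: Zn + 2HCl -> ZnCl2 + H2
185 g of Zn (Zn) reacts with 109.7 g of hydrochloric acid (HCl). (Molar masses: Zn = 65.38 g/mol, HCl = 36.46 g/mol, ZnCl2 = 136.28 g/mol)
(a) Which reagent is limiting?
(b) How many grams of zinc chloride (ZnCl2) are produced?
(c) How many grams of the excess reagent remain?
(a) HCl, (b) 205 g, (c) 86.64 g

Moles of Zn = 185 g ÷ 65.38 g/mol = 2.82961 mol
Moles of HCl = 109.7 g ÷ 36.46 g/mol = 3.00878 mol
Moles ÷ coefficient: Zn: 2.82961/1 = 2.83, HCl: 3.00878/2 = 1.504
(a) HCl has the smaller value, so HCl is the limiting reagent.
(b) Moles of ZnCl2 = 3.00878 mol HCl × (1/2) = 1.50439 mol; mass = 1.50439 mol × 136.28 g/mol = 205 g
(c) Zn consumed = 3.00878 × (1/2) = 1.50439 mol; remaining = 2.82961 − 1.50439 = 1.32522 mol; mass = 1.32522 mol × 65.38 g/mol = 86.64 g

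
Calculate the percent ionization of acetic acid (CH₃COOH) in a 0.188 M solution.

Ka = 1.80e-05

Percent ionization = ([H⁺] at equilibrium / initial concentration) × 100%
Percent ionization = 0.974%

Let x = [H⁺]. Ka = x²/(C - x) ⇒ x² + (1.80e-05)x - (1.80e-05)(0.188) = 0. x = 1.8306e-03. Percent = (1.8306e-03/0.188) × 100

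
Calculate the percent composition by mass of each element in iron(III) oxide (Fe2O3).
Fe: 69.94%, O: 30.06%

Molar mass of Fe2O3 = 159.7 g/mol
% Fe = (2 × 55.85) / 159.7 × 100% = 111.7 / 159.7 × 100% = 69.94%
% O = (3 × 16.0) / 159.7 × 100% = 48 / 159.7 × 100% = 30.06%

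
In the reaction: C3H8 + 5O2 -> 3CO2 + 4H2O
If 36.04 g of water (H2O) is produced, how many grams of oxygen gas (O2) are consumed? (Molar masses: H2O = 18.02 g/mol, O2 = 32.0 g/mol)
Moles of H2O = 36.04 g ÷ 18.02 g/mol = 2 mol
Mole ratio: 5 mol O2 / 4 mol H2O
Moles of O2 = 2 × (5/4) = 2.5 mol
Mass of O2 = 2.5 mol × 32.0 g/mol = 80 g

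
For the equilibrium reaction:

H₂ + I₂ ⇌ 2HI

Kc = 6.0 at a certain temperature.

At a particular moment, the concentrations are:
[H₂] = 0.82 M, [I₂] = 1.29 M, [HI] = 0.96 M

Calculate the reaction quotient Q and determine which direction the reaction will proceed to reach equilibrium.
Q = 0.871, Q < K, reaction proceeds forward (toward products)

Q = ([HI]^2) / ([H₂] × [I₂])
  = ((0.96)^2) / ((0.82)·(1.29)) = 0.9216/1.0578 = 0.8712
Since Q = 0.8712 < Kc = 6.0, the reaction proceeds forward (toward products) to reach equilibrium.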